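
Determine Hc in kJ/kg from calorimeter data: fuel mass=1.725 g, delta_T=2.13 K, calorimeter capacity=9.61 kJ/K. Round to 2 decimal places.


Hc = C_cal * delta_T / m_fuel
Q_released = 9.61 * 2.13 = 20.4693 kJ
m_fuel = 1.725 g = 1.725/1000 kg = 0.001725 kg
Hc = 20.4693 / 0.001725 = 11866.26 kJ/kg


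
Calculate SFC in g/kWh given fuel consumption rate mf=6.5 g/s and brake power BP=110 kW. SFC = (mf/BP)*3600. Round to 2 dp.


SFC = (mf / BP) * 3600
Rate = 6.5 / 110 = 0.059091 g/(s*kW)
SFC = 0.059091 * 3600 = 212.73 g/kWh


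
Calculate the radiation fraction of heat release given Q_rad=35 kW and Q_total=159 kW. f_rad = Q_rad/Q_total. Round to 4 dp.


f_rad = Q_rad / Q_total
f_rad = 35 / 159 = 0.2201


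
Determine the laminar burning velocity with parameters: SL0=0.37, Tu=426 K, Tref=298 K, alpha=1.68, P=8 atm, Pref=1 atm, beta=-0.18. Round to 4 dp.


SL = SL0 * (Tu/Tref)^alpha * (P/Pref)^beta
T ratio = 426/298 = 1.42953020
(T ratio)^alpha = 1.42953020^1.68 = 1.822740
(P/Pref)^beta = 8^(-0.18) = 0.687771
SL = 0.37 * 1.822740 * 0.687771 = 0.4638 m/s


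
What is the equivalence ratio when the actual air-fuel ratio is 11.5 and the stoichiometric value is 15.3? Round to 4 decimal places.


phi = AFR_stoich / AFR_actual
phi = 15.3 / 11.5 = 1.3304


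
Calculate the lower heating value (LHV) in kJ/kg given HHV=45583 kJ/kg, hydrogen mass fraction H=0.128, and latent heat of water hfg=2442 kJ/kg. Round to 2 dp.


LHV = HHV - hfg * 9 * H
Water correction = 2442 * 9 * 0.128 = 2813.184 kJ/kg
LHV = 45583 - 2813.184 = 42769.82 kJ/kg


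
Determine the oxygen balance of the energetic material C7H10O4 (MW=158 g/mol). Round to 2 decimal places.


OB = -1600 * (2C + H/2 - O) / MW
Inner = 2*7 + 10/2 - 4 = 15.00
OB = -1600 * 15.00 / 158 = -151.90%


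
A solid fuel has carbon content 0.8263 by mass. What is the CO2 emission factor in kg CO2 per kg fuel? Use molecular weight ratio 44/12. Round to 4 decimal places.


EF = C_frac * (M_CO2 / M_C)
EF = 0.8263 * (44/12)
EF = 0.8263 * 3.666667 = 3.0298 kg_CO2/kg_fuel


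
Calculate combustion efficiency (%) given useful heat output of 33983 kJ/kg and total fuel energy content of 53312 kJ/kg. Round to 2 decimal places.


Efficiency = (Q_useful / Q_fuel) * 100
Efficiency = (33983 / 53312) * 100
Efficiency = 0.6374 * 100 = 63.74%


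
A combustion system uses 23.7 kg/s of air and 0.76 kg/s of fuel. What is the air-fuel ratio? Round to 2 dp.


AFR = m_air / m_fuel
AFR = 23.7 / 0.76 = 31.18


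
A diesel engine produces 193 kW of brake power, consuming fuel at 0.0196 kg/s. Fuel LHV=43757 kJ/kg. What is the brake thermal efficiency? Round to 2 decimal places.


eta_BTE = (BP / (mf * LHV)) * 100
Denominator = 0.0196 * 43757 = 857.6372 kW
eta_BTE = (193 / 857.6372) * 100 = 22.50%


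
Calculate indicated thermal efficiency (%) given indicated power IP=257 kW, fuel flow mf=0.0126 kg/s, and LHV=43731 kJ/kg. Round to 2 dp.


eta_ith = (IP / (mf * LHV)) * 100
Denominator = 0.0126 * 43731 = 551.0106 kW
eta_ith = (257 / 551.0106) * 100 = 46.64%


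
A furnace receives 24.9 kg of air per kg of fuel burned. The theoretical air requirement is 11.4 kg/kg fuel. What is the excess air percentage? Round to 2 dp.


Excess air = actual - stoichiometric = 24.9 - 11.4 = 13.50 kg/kg fuel
Excess air % = (excess / stoich) * 100 = (13.50 / 11.4) * 100 = 118.42%


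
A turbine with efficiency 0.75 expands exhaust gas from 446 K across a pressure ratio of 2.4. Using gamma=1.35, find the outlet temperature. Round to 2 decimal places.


T_out = T_in * (1 - eta * (1 - PR^(-(gamma-1)/gamma)))
Exponent = -(1.35-1)/1.35 = -0.25925926
PR^exp = 2.4^(-0.25925926) = 0.79694200
Factor = 1 - 0.75*(1 - 0.79694200) = 0.84770650
T_out = 446 * 0.84770650 = 378.08 K


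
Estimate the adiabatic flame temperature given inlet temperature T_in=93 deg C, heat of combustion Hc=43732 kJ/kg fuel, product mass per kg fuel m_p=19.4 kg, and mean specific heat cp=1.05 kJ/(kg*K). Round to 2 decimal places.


T_ad = T_in + Hc / (m_p * cp)
Denominator = 19.4 * 1.05 = 20.3700
Temperature rise = 43732 / 20.3700 = 2146.88 K
T_ad = 93 + 2146.88 = 2239.88 deg C


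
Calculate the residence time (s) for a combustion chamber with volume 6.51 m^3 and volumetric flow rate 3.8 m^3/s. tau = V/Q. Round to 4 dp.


tau = V / Q_flow
tau = 6.51 / 3.8 = 1.7132 s


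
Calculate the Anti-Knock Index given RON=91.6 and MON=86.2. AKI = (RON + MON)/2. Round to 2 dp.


AKI = (RON + MON) / 2
AKI = (91.6 + 86.2) / 2
AKI = 177.8 / 2 = 88.90


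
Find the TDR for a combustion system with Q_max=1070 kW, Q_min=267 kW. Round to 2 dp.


TDR = Q_max / Q_min
TDR = 1070 / 267 = 4.01


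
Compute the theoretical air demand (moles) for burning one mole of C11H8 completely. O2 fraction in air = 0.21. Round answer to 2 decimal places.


Balanced combustion: C11H8 + 13 O2 -> 11 CO2 + 4 H2O
O2 needed = C + H/4 = 11 + 8/4 = 13.00 moles
Air moles = O2 / 0.21 = 13.00 / 0.21 = 61.90 moles air


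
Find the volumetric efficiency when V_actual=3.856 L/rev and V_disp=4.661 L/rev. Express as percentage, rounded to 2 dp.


eta_v = (V_actual / V_disp) * 100
Ratio = 3.856 / 4.661 = 0.8273
eta_v = 0.8273 * 100 = 82.73%


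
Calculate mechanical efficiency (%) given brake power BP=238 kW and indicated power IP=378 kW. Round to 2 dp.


eta_mech = (BP / IP) * 100
Ratio = 238 / 378 = 0.6296
eta_mech = 0.6296 * 100 = 62.96%


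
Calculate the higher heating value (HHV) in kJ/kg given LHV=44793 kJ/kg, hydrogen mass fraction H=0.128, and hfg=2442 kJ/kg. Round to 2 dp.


HHV = LHV + hfg * 9 * H
Water addition = 2442 * 9 * 0.128 = 2813.184 kJ/kg
HHV = 44793 + 2813.184 = 47606.18 kJ/kg


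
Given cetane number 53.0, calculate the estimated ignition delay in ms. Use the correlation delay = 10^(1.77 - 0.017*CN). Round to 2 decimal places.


delay = 10^(1.77 - 0.017*CN)
Exponent = 1.77 - 0.017*53.0 = 0.8690
delay = 10^0.8690 = 7.40 ms


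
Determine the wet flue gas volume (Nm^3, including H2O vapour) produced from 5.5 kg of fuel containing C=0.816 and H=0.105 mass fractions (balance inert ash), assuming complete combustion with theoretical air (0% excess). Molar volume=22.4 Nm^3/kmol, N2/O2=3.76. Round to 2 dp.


Per kg fuel: CO2 = (C/12 kmol)*22.4 = (0.816/12)*22.4 = 1.52320 Nm^3
Per kg fuel: H2O = (H/2 kmol)*22.4 = (0.105/2)*22.4 = 1.17600 Nm^3
O2 needed per kg fuel = C/12 + H/4 = 0.816/12 + 0.105/4 = 0.09425000 kmol
Per kg fuel: N2 = O2*3.76*22.4 = 0.09425000*3.76*22.4 = 7.93811 Nm^3
Total per kg = 1.52320 + 1.17600 + 7.93811 = 10.63731 Nm^3
Total = 10.63731 * 5.5 = 58.51 Nm^3


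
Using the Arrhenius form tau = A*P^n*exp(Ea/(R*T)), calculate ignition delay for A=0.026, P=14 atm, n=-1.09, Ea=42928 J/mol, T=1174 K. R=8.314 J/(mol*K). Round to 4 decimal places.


tau = A * P^n * exp(Ea/(R*T))
P^n = 14^(-1.09) = 0.05632750
Ea/(R*T) = 42928/(8.314*1174) = 4.398074
exp(Ea/(R*T)) = 81.294150
tau = 0.026 * 0.05632750 * 81.294150 = 0.1191 ms


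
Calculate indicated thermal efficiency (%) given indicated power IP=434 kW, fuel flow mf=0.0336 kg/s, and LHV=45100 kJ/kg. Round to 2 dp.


eta_ith = (IP / (mf * LHV)) * 100
Denominator = 0.0336 * 45100 = 1515.3600 kW
eta_ith = (434 / 1515.3600) * 100 = 28.64%


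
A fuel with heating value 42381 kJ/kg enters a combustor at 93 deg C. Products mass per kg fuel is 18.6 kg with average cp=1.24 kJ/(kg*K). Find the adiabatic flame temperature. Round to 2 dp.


T_ad = T_in + Hc / (m_p * cp)
Denominator = 18.6 * 1.24 = 23.0640
Temperature rise = 42381 / 23.0640 = 1837.54 K
T_ad = 93 + 1837.54 = 1930.54 deg C


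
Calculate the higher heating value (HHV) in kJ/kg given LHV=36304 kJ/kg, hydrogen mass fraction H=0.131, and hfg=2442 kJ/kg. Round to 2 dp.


HHV = LHV + hfg * 9 * H
Water addition = 2442 * 9 * 0.131 = 2879.118 kJ/kg
HHV = 36304 + 2879.118 = 39183.12 kJ/kg


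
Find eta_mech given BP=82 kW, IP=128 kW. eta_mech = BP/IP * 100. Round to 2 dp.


eta_mech = (BP / IP) * 100
Ratio = 82 / 128 = 0.6406
eta_mech = 0.6406 * 100 = 64.06%


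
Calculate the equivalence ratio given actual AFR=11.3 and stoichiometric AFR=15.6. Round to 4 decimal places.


phi = AFR_stoich / AFR_actual
phi = 15.6 / 11.3 = 1.3805


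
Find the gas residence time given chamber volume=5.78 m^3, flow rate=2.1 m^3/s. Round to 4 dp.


tau = V / Q_flow
tau = 5.78 / 2.1 = 2.7524 s


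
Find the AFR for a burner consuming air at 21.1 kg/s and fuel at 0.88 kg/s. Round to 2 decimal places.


AFR = m_air / m_fuel
AFR = 21.1 / 0.88 = 23.98


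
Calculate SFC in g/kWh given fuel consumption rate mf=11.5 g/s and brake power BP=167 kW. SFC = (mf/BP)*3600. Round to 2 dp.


SFC = (mf / BP) * 3600
Rate = 11.5 / 167 = 0.068862 g/(s*kW)
SFC = 0.068862 * 3600 = 247.90 g/kWh


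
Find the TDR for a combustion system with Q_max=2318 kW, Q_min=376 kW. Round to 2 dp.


TDR = Q_max / Q_min
TDR = 2318 / 376 = 6.16


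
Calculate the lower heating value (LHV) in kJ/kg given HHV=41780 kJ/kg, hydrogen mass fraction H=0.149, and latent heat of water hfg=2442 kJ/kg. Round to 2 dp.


LHV = HHV - hfg * 9 * H
Water correction = 2442 * 9 * 0.149 = 3274.722 kJ/kg
LHV = 41780 - 3274.722 = 38505.28 kJ/kg


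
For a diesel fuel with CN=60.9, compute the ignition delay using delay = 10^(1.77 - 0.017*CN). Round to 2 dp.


delay = 10^(1.77 - 0.017*CN)
Exponent = 1.77 - 0.017*60.9 = 0.7347
delay = 10^0.7347 = 5.43 ms


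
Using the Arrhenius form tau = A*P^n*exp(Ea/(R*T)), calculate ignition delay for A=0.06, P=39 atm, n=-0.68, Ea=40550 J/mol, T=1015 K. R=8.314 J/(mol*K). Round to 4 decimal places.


tau = A * P^n * exp(Ea/(R*T))
P^n = 39^(-0.68) = 0.08280872
Ea/(R*T) = 40550/(8.314*1015) = 4.805237
exp(Ea/(R*T)) = 122.148415
tau = 0.06 * 0.08280872 * 122.148415 = 0.6069 ms


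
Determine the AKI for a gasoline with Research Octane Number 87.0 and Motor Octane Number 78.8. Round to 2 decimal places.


AKI = (RON + MON) / 2
AKI = (87.0 + 78.8) / 2
AKI = 165.8 / 2 = 82.90


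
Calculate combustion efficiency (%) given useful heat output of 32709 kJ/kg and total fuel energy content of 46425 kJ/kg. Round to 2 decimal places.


Efficiency = (Q_useful / Q_fuel) * 100
Efficiency = (32709 / 46425) * 100
Efficiency = 0.7046 * 100 = 70.46%


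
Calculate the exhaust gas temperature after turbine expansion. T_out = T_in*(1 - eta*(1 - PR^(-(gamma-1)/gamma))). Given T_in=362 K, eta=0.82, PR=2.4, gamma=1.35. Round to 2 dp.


T_out = T_in * (1 - eta * (1 - PR^(-(gamma-1)/gamma)))
Exponent = -(1.35-1)/1.35 = -0.25925926
PR^exp = 2.4^(-0.25925926) = 0.79694200
Factor = 1 - 0.82*(1 - 0.79694200) = 0.83349244
T_out = 362 * 0.83349244 = 301.72 K


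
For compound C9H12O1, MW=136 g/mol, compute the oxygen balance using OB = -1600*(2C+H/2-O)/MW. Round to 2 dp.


OB = -1600 * (2C + H/2 - O) / MW
Inner = 2*9 + 12/2 - 1 = 23.00
OB = -1600 * 23.00 / 136 = -270.59%


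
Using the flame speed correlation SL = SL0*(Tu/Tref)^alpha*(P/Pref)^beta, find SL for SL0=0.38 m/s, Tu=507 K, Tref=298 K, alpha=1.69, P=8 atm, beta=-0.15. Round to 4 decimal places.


SL = SL0 * (Tu/Tref)^alpha * (P/Pref)^beta
T ratio = 507/298 = 1.70134228
(T ratio)^alpha = 1.70134228^1.69 = 2.454924
(P/Pref)^beta = 8^(-0.15) = 0.732043
SL = 0.38 * 2.454924 * 0.732043 = 0.6829 m/s


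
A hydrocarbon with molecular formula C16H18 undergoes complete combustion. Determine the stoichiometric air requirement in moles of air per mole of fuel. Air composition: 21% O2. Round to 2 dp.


Balanced combustion: C16H18 + 20.5 O2 -> 16 CO2 + 9 H2O
O2 needed = C + H/4 = 16 + 18/4 = 20.50 moles
Air moles = O2 / 0.21 = 20.50 / 0.21 = 97.62 moles air


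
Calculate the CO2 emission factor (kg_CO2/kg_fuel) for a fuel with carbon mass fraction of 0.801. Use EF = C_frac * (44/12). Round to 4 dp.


EF = C_frac * (M_CO2 / M_C)
EF = 0.801 * (44/12)
EF = 0.801 * 3.666667 = 2.9370 kg_CO2/kg_fuel


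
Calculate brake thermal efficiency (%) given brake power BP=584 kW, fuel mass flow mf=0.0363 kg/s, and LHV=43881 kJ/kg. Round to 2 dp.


eta_BTE = (BP / (mf * LHV)) * 100
Denominator = 0.0363 * 43881 = 1592.8803 kW
eta_BTE = (584 / 1592.8803) * 100 = 36.66%


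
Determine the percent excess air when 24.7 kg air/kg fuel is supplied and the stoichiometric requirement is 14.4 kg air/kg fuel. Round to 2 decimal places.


Excess air = actual - stoichiometric = 24.7 - 14.4 = 10.30 kg/kg fuel
Excess air % = (excess / stoich) * 100 = (10.30 / 14.4) * 100 = 71.53%


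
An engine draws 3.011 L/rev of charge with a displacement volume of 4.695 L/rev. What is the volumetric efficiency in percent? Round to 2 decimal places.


eta_v = (V_actual / V_disp) * 100
Ratio = 3.011 / 4.695 = 0.6413
eta_v = 0.6413 * 100 = 64.13%


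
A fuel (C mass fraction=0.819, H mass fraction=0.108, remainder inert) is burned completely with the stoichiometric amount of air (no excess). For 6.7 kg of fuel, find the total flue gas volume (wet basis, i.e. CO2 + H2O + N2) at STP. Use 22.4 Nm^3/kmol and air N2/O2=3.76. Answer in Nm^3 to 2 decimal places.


Per kg fuel: CO2 = (C/12 kmol)*22.4 = (0.819/12)*22.4 = 1.52880 Nm^3
Per kg fuel: H2O = (H/2 kmol)*22.4 = (0.108/2)*22.4 = 1.20960 Nm^3
O2 needed per kg fuel = C/12 + H/4 = 0.819/12 + 0.108/4 = 0.09525000 kmol
Per kg fuel: N2 = O2*3.76*22.4 = 0.09525000*3.76*22.4 = 8.02234 Nm^3
Total per kg = 1.52880 + 1.20960 + 8.02234 = 10.76074 Nm^3
Total = 10.76074 * 6.7 = 72.10 Nm^3


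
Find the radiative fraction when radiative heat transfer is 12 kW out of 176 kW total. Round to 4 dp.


f_rad = Q_rad / Q_total
f_rad = 12 / 176 = 0.0682


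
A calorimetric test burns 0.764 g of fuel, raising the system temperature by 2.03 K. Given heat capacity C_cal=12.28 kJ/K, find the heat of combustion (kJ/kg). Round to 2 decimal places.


Hc = C_cal * delta_T / m_fuel
Q_released = 12.28 * 2.03 = 24.9284 kJ
m_fuel = 0.764 g = 0.764/1000 kg = 0.000764 kg
Hc = 24.9284 / 0.000764 = 32628.80 kJ/kg


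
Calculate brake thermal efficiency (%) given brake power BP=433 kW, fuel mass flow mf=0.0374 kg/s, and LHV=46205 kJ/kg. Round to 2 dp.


eta_BTE = (BP / (mf * LHV)) * 100
Denominator = 0.0374 * 46205 = 1728.0670 kW
eta_BTE = (433 / 1728.0670) * 100 = 25.06%


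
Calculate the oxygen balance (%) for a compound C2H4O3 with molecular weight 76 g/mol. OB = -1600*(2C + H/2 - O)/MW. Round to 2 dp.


OB = -1600 * (2C + H/2 - O) / MW
Inner = 2*2 + 4/2 - 3 = 3.00
OB = -1600 * 3.00 / 76 = -63.16%


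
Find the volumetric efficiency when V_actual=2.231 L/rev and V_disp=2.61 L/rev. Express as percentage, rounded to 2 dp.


eta_v = (V_actual / V_disp) * 100
Ratio = 2.231 / 2.61 = 0.8548
eta_v = 0.8548 * 100 = 85.48%


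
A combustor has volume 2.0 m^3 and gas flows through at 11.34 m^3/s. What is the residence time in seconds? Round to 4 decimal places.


tau = V / Q_flow
tau = 2.0 / 11.34 = 0.1764 s


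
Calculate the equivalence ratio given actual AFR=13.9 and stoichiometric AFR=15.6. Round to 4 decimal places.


phi = AFR_stoich / AFR_actual
phi = 15.6 / 13.9 = 1.1223


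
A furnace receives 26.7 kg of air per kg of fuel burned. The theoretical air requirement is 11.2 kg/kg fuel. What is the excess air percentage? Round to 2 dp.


Excess air = actual - stoichiometric = 26.7 - 11.2 = 15.50 kg/kg fuel
Excess air % = (excess / stoich) * 100 = (15.50 / 11.2) * 100 = 138.39%


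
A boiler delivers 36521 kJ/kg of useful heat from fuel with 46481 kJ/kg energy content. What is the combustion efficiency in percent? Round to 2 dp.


Efficiency = (Q_useful / Q_fuel) * 100
Efficiency = (36521 / 46481) * 100
Efficiency = 0.7857 * 100 = 78.57%


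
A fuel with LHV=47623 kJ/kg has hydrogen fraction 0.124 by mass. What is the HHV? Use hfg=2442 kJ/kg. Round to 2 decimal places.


HHV = LHV + hfg * 9 * H
Water addition = 2442 * 9 * 0.124 = 2725.272 kJ/kg
HHV = 47623 + 2725.272 = 50348.27 kJ/kg


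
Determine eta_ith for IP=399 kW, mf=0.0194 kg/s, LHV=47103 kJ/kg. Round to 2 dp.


eta_ith = (IP / (mf * LHV)) * 100
Denominator = 0.0194 * 47103 = 913.7982 kW
eta_ith = (399 / 913.7982) * 100 = 43.66%


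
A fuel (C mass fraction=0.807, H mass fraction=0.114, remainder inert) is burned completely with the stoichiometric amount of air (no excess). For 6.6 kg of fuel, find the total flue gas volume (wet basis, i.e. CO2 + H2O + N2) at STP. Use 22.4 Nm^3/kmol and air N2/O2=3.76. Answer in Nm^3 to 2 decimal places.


Per kg fuel: CO2 = (C/12 kmol)*22.4 = (0.807/12)*22.4 = 1.50640 Nm^3
Per kg fuel: H2O = (H/2 kmol)*22.4 = (0.114/2)*22.4 = 1.27680 Nm^3
O2 needed per kg fuel = C/12 + H/4 = 0.807/12 + 0.114/4 = 0.09575000 kmol
Per kg fuel: N2 = O2*3.76*22.4 = 0.09575000*3.76*22.4 = 8.06445 Nm^3
Total per kg = 1.50640 + 1.27680 + 8.06445 = 10.84765 Nm^3
Total = 10.84765 * 6.6 = 71.59 Nm^3


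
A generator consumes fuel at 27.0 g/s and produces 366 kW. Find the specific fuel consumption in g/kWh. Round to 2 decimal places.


SFC = (mf / BP) * 3600
Rate = 27.0 / 366 = 0.073770 g/(s*kW)
SFC = 0.073770 * 3600 = 265.57 g/kWh


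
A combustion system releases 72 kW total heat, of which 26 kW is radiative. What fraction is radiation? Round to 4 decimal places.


f_rad = Q_rad / Q_total
f_rad = 26 / 72 = 0.3611


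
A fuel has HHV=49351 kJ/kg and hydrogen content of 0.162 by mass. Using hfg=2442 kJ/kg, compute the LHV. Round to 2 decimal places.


LHV = HHV - hfg * 9 * H
Water correction = 2442 * 9 * 0.162 = 3560.436 kJ/kg
LHV = 49351 - 3560.436 = 45790.56 kJ/kg


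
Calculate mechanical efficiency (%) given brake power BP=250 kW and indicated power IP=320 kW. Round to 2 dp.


eta_mech = (BP / IP) * 100
Ratio = 250 / 320 = 0.7813
eta_mech = 0.7813 * 100 = 78.13%


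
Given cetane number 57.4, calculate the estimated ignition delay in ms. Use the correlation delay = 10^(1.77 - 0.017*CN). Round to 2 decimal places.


delay = 10^(1.77 - 0.017*CN)
Exponent = 1.77 - 0.017*57.4 = 0.7942
delay = 10^0.7942 = 6.23 ms


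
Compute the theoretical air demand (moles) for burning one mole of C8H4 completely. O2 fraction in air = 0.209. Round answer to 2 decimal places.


Balanced combustion: C8H4 + 9 O2 -> 8 CO2 + 2 H2O
O2 needed = C + H/4 = 8 + 4/4 = 9.00 moles
Air moles = O2 / 0.209 = 9.00 / 0.209 = 43.06 moles air


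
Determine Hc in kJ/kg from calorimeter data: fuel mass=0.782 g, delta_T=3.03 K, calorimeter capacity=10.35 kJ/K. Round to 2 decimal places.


Hc = C_cal * delta_T / m_fuel
Q_released = 10.35 * 3.03 = 31.3605 kJ
m_fuel = 0.782 g = 0.782/1000 kg = 0.000782 kg
Hc = 31.3605 / 0.000782 = 40102.94 kJ/kg


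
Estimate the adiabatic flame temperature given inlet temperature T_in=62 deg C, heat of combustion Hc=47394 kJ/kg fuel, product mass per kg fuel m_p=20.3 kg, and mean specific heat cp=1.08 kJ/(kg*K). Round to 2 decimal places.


T_ad = T_in + Hc / (m_p * cp)
Denominator = 20.3 * 1.08 = 21.9240
Temperature rise = 47394 / 21.9240 = 2161.74 K
T_ad = 62 + 2161.74 = 2223.74 deg C


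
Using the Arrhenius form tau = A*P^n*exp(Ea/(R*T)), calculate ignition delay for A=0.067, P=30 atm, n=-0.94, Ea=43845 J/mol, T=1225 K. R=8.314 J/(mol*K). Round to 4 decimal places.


tau = A * P^n * exp(Ea/(R*T))
P^n = 30^(-0.94) = 0.04087954
Ea/(R*T) = 43845/(8.314*1225) = 4.305008
exp(Ea/(R*T)) = 74.069810
tau = 0.067 * 0.04087954 * 74.069810 = 0.2029 ms


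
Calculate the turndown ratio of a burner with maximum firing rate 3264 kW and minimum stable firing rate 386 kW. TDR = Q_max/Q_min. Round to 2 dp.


TDR = Q_max / Q_min
TDR = 3264 / 386 = 8.46


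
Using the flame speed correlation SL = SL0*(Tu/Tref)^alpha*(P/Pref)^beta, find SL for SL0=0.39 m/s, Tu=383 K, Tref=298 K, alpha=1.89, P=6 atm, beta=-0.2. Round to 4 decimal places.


SL = SL0 * (Tu/Tref)^alpha * (P/Pref)^beta
T ratio = 383/298 = 1.28523490
(T ratio)^alpha = 1.28523490^1.89 = 1.606856
(P/Pref)^beta = 6^(-0.2) = 0.698827
SL = 0.39 * 1.606856 * 0.698827 = 0.4379 m/s


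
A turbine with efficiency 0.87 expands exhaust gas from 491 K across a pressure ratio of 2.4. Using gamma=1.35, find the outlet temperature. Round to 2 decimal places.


T_out = T_in * (1 - eta * (1 - PR^(-(gamma-1)/gamma)))
Exponent = -(1.35-1)/1.35 = -0.25925926
PR^exp = 2.4^(-0.25925926) = 0.79694200
Factor = 1 - 0.87*(1 - 0.79694200) = 0.82333954
T_out = 491 * 0.82333954 = 404.26 K


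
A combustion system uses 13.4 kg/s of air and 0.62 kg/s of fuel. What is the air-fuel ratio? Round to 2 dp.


AFR = m_air / m_fuel
AFR = 13.4 / 0.62 = 21.61


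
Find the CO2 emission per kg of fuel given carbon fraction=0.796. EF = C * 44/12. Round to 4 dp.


EF = C_frac * (M_CO2 / M_C)
EF = 0.796 * (44/12)
EF = 0.796 * 3.666667 = 2.9187 kg_CO2/kg_fuel


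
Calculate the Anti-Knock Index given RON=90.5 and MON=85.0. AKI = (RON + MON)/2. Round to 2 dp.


AKI = (RON + MON) / 2
AKI = (90.5 + 85.0) / 2
AKI = 175.5 / 2 = 87.75


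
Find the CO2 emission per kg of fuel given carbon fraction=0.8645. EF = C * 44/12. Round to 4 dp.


EF = C_frac * (M_CO2 / M_C)
EF = 0.8645 * (44/12)
EF = 0.8645 * 3.666667 = 3.1698 kg_CO2/kg_fuel


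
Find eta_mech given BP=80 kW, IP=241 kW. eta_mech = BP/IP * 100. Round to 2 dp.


eta_mech = (BP / IP) * 100
Ratio = 80 / 241 = 0.3320
eta_mech = 0.3320 * 100 = 33.20%


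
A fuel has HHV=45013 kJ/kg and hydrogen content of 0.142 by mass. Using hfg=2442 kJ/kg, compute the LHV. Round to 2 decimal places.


LHV = HHV - hfg * 9 * H
Water correction = 2442 * 9 * 0.142 = 3120.876 kJ/kg
LHV = 45013 - 3120.876 = 41892.12 kJ/kg


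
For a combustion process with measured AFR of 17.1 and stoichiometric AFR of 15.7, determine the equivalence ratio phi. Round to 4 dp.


phi = AFR_stoich / AFR_actual
phi = 15.7 / 17.1 = 0.9181


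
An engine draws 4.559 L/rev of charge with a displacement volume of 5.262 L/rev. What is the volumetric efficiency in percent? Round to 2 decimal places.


eta_v = (V_actual / V_disp) * 100
Ratio = 4.559 / 5.262 = 0.8664
eta_v = 0.8664 * 100 = 86.64%


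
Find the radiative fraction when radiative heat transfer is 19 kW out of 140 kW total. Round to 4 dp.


f_rad = Q_rad / Q_total
f_rad = 19 / 140 = 0.1357


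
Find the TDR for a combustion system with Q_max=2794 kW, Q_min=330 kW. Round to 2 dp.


TDR = Q_max / Q_min
TDR = 2794 / 330 = 8.47


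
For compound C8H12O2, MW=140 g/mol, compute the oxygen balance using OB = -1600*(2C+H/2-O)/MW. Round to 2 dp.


OB = -1600 * (2C + H/2 - O) / MW
Inner = 2*8 + 12/2 - 2 = 20.00
OB = -1600 * 20.00 / 140 = -228.57%


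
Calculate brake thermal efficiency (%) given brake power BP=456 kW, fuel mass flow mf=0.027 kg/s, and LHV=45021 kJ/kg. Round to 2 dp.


eta_BTE = (BP / (mf * LHV)) * 100
Denominator = 0.027 * 45021 = 1215.5670 kW
eta_BTE = (456 / 1215.5670) * 100 = 37.51%


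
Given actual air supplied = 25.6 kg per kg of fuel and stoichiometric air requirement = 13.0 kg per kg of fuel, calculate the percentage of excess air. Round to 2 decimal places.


Excess air = actual - stoichiometric = 25.6 - 13.0 = 12.60 kg/kg fuel
Excess air % = (excess / stoich) * 100 = (12.60 / 13.0) * 100 = 96.92%


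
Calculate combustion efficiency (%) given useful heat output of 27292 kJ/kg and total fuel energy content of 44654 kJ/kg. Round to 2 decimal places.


Efficiency = (Q_useful / Q_fuel) * 100
Efficiency = (27292 / 44654) * 100
Efficiency = 0.6112 * 100 = 61.12%


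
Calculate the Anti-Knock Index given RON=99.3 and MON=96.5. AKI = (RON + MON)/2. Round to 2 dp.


AKI = (RON + MON) / 2
AKI = (99.3 + 96.5) / 2
AKI = 195.8 / 2 = 97.90


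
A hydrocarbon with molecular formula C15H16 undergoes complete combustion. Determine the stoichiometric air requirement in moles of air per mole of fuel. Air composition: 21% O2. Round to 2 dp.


Balanced combustion: C15H16 + 19 O2 -> 15 CO2 + 8 H2O
O2 needed = C + H/4 = 15 + 16/4 = 19.00 moles
Air moles = O2 / 0.21 = 19.00 / 0.21 = 90.48 moles air


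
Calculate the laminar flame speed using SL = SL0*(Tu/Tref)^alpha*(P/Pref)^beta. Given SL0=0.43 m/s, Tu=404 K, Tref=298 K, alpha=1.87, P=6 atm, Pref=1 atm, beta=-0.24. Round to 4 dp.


SL = SL0 * (Tu/Tref)^alpha * (P/Pref)^beta
T ratio = 404/298 = 1.35570470
(T ratio)^alpha = 1.35570470^1.87 = 1.766643
(P/Pref)^beta = 6^(-0.24) = 0.650495
SL = 0.43 * 1.766643 * 0.650495 = 0.4942 m/s


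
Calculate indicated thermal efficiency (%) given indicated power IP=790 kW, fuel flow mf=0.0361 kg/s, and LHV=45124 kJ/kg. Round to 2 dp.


eta_ith = (IP / (mf * LHV)) * 100
Denominator = 0.0361 * 45124 = 1628.9764 kW
eta_ith = (790 / 1628.9764) * 100 = 48.50%


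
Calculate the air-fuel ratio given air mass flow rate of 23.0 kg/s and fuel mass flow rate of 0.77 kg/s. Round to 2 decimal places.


AFR = m_air / m_fuel
AFR = 23.0 / 0.77 = 29.87


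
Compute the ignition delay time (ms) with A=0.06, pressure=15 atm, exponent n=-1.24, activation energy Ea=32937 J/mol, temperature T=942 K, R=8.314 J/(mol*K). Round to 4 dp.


tau = A * P^n * exp(Ea/(R*T))
P^n = 15^(-1.24) = 0.03480542
Ea/(R*T) = 32937/(8.314*942) = 4.205553
exp(Ea/(R*T)) = 67.057674
tau = 0.06 * 0.03480542 * 67.057674 = 0.1400 ms


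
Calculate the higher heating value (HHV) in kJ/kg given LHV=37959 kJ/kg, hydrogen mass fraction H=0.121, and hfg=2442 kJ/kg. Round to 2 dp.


HHV = LHV + hfg * 9 * H
Water addition = 2442 * 9 * 0.121 = 2659.338 kJ/kg
HHV = 37959 + 2659.338 = 40618.34 kJ/kg


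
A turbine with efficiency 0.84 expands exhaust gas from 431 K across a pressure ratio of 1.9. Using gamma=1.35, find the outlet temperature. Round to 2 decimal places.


T_out = T_in * (1 - eta * (1 - PR^(-(gamma-1)/gamma)))
Exponent = -(1.35-1)/1.35 = -0.25925926
PR^exp = 1.9^(-0.25925926) = 0.84670193
Factor = 1 - 0.84*(1 - 0.84670193) = 0.87122962
T_out = 431 * 0.87122962 = 375.50 K


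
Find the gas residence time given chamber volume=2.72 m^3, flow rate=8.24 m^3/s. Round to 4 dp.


tau = V / Q_flow
tau = 2.72 / 8.24 = 0.3301 s


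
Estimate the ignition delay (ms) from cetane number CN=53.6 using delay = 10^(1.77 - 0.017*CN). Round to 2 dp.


delay = 10^(1.77 - 0.017*CN)
Exponent = 1.77 - 0.017*53.6 = 0.8588
delay = 10^0.8588 = 7.22 ms


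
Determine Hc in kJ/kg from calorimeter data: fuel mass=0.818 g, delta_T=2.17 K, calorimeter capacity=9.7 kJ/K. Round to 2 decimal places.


Hc = C_cal * delta_T / m_fuel
Q_released = 9.7 * 2.17 = 21.0490 kJ
m_fuel = 0.818 g = 0.818/1000 kg = 0.000818 kg
Hc = 21.0490 / 0.000818 = 25732.27 kJ/kg


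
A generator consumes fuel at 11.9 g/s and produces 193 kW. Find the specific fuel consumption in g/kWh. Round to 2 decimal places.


SFC = (mf / BP) * 3600
Rate = 11.9 / 193 = 0.061658 g/(s*kW)
SFC = 0.061658 * 3600 = 221.97 g/kWh


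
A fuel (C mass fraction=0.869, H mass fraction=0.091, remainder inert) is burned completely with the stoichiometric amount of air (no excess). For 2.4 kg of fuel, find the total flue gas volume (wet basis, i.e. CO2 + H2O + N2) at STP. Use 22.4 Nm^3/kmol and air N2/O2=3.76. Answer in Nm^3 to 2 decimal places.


Per kg fuel: CO2 = (C/12 kmol)*22.4 = (0.869/12)*22.4 = 1.62213 Nm^3
Per kg fuel: H2O = (H/2 kmol)*22.4 = (0.091/2)*22.4 = 1.01920 Nm^3
O2 needed per kg fuel = C/12 + H/4 = 0.869/12 + 0.091/4 = 0.09516667 kmol
Per kg fuel: N2 = O2*3.76*22.4 = 0.09516667*3.76*22.4 = 8.01532 Nm^3
Total per kg = 1.62213 + 1.01920 + 8.01532 = 10.65665 Nm^3
Total = 10.65665 * 2.4 = 25.58 Nm^3


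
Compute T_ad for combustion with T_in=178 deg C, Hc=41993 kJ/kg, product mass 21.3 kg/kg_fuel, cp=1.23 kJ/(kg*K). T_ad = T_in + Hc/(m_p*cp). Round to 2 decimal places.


T_ad = T_in + Hc / (m_p * cp)
Denominator = 21.3 * 1.23 = 26.1990
Temperature rise = 41993 / 26.1990 = 1602.85 K
T_ad = 178 + 1602.85 = 1780.85 deg C


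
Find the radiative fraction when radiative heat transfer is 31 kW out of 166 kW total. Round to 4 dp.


f_rad = Q_rad / Q_total
f_rad = 31 / 166 = 0.1867


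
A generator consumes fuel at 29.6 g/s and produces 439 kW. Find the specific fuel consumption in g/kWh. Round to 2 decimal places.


SFC = (mf / BP) * 3600
Rate = 29.6 / 439 = 0.067426 g/(s*kW)
SFC = 0.067426 * 3600 = 242.73 g/kWh


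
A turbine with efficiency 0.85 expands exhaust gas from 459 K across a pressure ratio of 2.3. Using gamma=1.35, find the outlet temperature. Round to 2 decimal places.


T_out = T_in * (1 - eta * (1 - PR^(-(gamma-1)/gamma)))
Exponent = -(1.35-1)/1.35 = -0.25925926
PR^exp = 2.3^(-0.25925926) = 0.80578413
Factor = 1 - 0.85*(1 - 0.80578413) = 0.83491651
T_out = 459 * 0.83491651 = 383.23 K


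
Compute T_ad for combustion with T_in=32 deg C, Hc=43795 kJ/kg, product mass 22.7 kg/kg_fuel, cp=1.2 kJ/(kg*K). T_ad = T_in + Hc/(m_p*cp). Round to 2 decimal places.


T_ad = T_in + Hc / (m_p * cp)
Denominator = 22.7 * 1.2 = 27.2400
Temperature rise = 43795 / 27.2400 = 1607.75 K
T_ad = 32 + 1607.75 = 1639.75 deg C


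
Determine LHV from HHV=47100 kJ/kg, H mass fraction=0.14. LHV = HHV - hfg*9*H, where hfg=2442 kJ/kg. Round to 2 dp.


LHV = HHV - hfg * 9 * H
Water correction = 2442 * 9 * 0.14 = 3076.920 kJ/kg
LHV = 47100 - 3076.920 = 44023.08 kJ/kg


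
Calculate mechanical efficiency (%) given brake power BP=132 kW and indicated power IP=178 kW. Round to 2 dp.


eta_mech = (BP / IP) * 100
Ratio = 132 / 178 = 0.7416
eta_mech = 0.7416 * 100 = 74.16%


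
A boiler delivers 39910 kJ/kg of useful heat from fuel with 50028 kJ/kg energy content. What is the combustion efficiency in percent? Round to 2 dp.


Efficiency = (Q_useful / Q_fuel) * 100
Efficiency = (39910 / 50028) * 100
Efficiency = 0.7978 * 100 = 79.78%


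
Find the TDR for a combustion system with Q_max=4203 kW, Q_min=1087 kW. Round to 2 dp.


TDR = Q_max / Q_min
TDR = 4203 / 1087 = 3.87


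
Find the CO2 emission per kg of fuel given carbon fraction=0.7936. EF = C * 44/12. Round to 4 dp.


EF = C_frac * (M_CO2 / M_C)
EF = 0.7936 * (44/12)
EF = 0.7936 * 3.666667 = 2.9099 kg_CO2/kg_fuel


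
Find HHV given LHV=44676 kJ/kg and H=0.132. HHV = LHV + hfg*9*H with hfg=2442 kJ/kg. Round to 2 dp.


HHV = LHV + hfg * 9 * H
Water addition = 2442 * 9 * 0.132 = 2901.096 kJ/kg
HHV = 44676 + 2901.096 = 47577.10 kJ/kg


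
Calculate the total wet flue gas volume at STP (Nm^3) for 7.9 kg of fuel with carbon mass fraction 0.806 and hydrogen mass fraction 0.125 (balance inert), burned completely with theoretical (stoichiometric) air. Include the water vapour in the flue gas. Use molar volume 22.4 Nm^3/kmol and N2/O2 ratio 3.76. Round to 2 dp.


Per kg fuel: CO2 = (C/12 kmol)*22.4 = (0.806/12)*22.4 = 1.50453 Nm^3
Per kg fuel: H2O = (H/2 kmol)*22.4 = (0.125/2)*22.4 = 1.40000 Nm^3
O2 needed per kg fuel = C/12 + H/4 = 0.806/12 + 0.125/4 = 0.09841667 kmol
Per kg fuel: N2 = O2*3.76*22.4 = 0.09841667*3.76*22.4 = 8.28905 Nm^3
Total per kg = 1.50453 + 1.40000 + 8.28905 = 11.19358 Nm^3
Total = 11.19358 * 7.9 = 88.43 Nm^3


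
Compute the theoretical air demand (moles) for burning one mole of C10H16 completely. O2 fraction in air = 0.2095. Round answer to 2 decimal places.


Balanced combustion: C10H16 + 14 O2 -> 10 CO2 + 8 H2O
O2 needed = C + H/4 = 10 + 16/4 = 14.00 moles
Air moles = O2 / 0.2095 = 14.00 / 0.2095 = 66.83 moles air


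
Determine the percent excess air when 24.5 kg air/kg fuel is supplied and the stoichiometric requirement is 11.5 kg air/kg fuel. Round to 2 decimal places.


Excess air = actual - stoichiometric = 24.5 - 11.5 = 13.00 kg/kg fuel
Excess air % = (excess / stoich) * 100 = (13.00 / 11.5) * 100 = 113.04%


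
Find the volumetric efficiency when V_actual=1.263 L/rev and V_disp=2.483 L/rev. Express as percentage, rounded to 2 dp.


eta_v = (V_actual / V_disp) * 100
Ratio = 1.263 / 2.483 = 0.5087
eta_v = 0.5087 * 100 = 50.87%


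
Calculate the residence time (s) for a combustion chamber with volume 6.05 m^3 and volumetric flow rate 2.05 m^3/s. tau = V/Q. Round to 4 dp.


tau = V / Q_flow
tau = 6.05 / 2.05 = 2.9512 s


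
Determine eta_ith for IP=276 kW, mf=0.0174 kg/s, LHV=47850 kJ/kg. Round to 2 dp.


eta_ith = (IP / (mf * LHV)) * 100
Denominator = 0.0174 * 47850 = 832.5900 kW
eta_ith = (276 / 832.5900) * 100 = 33.15%


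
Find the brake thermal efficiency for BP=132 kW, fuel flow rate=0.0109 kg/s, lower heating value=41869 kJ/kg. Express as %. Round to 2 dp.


eta_BTE = (BP / (mf * LHV)) * 100
Denominator = 0.0109 * 41869 = 456.3721 kW
eta_BTE = (132 / 456.3721) * 100 = 28.92%


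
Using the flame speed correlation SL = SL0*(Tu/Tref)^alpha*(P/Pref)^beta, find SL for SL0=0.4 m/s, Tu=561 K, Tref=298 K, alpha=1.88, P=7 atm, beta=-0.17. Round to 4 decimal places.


SL = SL0 * (Tu/Tref)^alpha * (P/Pref)^beta
T ratio = 561/298 = 1.88255034
(T ratio)^alpha = 1.88255034^1.88 = 3.284911
(P/Pref)^beta = 7^(-0.17) = 0.718345
SL = 0.4 * 3.284911 * 0.718345 = 0.9439 m/s


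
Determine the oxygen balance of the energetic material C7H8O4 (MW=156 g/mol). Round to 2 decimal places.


OB = -1600 * (2C + H/2 - O) / MW
Inner = 2*7 + 8/2 - 4 = 14.00
OB = -1600 * 14.00 / 156 = -143.59%


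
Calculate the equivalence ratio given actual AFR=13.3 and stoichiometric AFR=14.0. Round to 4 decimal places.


phi = AFR_stoich / AFR_actual
phi = 14.0 / 13.3 = 1.0526


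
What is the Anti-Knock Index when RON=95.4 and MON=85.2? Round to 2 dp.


AKI = (RON + MON) / 2
AKI = (95.4 + 85.2) / 2
AKI = 180.6 / 2 = 90.30


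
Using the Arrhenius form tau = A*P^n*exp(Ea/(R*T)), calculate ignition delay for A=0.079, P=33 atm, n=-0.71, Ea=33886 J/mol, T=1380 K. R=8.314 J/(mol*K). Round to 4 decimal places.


tau = A * P^n * exp(Ea/(R*T))
P^n = 33^(-0.71) = 0.08353243
Ea/(R*T) = 33886/(8.314*1380) = 2.953461
exp(Ea/(R*T)) = 19.172189
tau = 0.079 * 0.08353243 * 19.172189 = 0.1265 ms


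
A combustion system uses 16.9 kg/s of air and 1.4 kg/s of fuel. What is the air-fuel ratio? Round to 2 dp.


AFR = m_air / m_fuel
AFR = 16.9 / 1.4 = 12.07


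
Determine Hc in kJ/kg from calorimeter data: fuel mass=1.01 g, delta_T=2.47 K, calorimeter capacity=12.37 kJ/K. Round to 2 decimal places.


Hc = C_cal * delta_T / m_fuel
Q_released = 12.37 * 2.47 = 30.5539 kJ
m_fuel = 1.01 g = 1.01/1000 kg = 0.001010 kg
Hc = 30.5539 / 0.001010 = 30251.39 kJ/kg


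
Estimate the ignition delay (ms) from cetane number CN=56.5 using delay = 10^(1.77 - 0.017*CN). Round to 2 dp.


delay = 10^(1.77 - 0.017*CN)
Exponent = 1.77 - 0.017*56.5 = 0.8095
delay = 10^0.8095 = 6.45 ms


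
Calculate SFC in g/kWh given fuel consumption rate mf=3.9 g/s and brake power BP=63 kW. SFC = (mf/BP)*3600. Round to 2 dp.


SFC = (mf / BP) * 3600
Rate = 3.9 / 63 = 0.061905 g/(s*kW)
SFC = 0.061905 * 3600 = 222.86 g/kWh


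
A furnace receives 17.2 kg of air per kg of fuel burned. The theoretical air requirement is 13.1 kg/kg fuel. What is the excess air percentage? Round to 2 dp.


Excess air = actual - stoichiometric = 17.2 - 13.1 = 4.10 kg/kg fuel
Excess air % = (excess / stoich) * 100 = (4.10 / 13.1) * 100 = 31.30%


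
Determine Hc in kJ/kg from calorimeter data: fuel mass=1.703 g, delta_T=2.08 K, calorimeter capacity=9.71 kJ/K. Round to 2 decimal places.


Hc = C_cal * delta_T / m_fuel
Q_released = 9.71 * 2.08 = 20.1968 kJ
m_fuel = 1.703 g = 1.703/1000 kg = 0.001703 kg
Hc = 20.1968 / 0.001703 = 11859.54 kJ/kg


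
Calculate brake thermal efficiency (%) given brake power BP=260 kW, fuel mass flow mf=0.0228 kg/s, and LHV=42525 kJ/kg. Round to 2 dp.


eta_BTE = (BP / (mf * LHV)) * 100
Denominator = 0.0228 * 42525 = 969.5700 kW
eta_BTE = (260 / 969.5700) * 100 = 26.82%


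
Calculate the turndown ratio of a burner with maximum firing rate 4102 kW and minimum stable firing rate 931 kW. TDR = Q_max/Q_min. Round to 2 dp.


TDR = Q_max / Q_min
TDR = 4102 / 931 = 4.41


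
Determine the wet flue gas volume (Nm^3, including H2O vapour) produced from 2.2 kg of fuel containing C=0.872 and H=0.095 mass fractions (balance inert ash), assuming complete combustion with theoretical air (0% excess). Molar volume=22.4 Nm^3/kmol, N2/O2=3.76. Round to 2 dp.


Per kg fuel: CO2 = (C/12 kmol)*22.4 = (0.872/12)*22.4 = 1.62773 Nm^3
Per kg fuel: H2O = (H/2 kmol)*22.4 = (0.095/2)*22.4 = 1.06400 Nm^3
O2 needed per kg fuel = C/12 + H/4 = 0.872/12 + 0.095/4 = 0.09641667 kmol
Per kg fuel: N2 = O2*3.76*22.4 = 0.09641667*3.76*22.4 = 8.12060 Nm^3
Total per kg = 1.62773 + 1.06400 + 8.12060 = 10.81233 Nm^3
Total = 10.81233 * 2.2 = 23.79 Nm^3


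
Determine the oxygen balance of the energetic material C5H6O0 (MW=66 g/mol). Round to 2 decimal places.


OB = -1600 * (2C + H/2 - O) / MW
Inner = 2*5 + 6/2 - 0 = 13.00
OB = -1600 * 13.00 / 66 = -315.15%


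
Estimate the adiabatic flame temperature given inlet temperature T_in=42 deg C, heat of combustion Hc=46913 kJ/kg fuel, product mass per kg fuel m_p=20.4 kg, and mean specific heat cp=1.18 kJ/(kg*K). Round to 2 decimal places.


T_ad = T_in + Hc / (m_p * cp)
Denominator = 20.4 * 1.18 = 24.0720
Temperature rise = 46913 / 24.0720 = 1948.86 K
T_ad = 42 + 1948.86 = 1990.86 deg C


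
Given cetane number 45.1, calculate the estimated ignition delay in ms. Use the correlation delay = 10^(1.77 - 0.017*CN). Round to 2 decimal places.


delay = 10^(1.77 - 0.017*CN)
Exponent = 1.77 - 0.017*45.1 = 1.0033
delay = 10^1.0033 = 10.08 ms


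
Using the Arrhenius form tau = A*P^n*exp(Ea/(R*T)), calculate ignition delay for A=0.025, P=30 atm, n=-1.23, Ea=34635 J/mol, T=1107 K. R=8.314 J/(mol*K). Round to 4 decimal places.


tau = A * P^n * exp(Ea/(R*T))
P^n = 30^(-1.23) = 0.01524547
Ea/(R*T) = 34635/(8.314*1107) = 3.763202
exp(Ea/(R*T)) = 43.086175
tau = 0.025 * 0.01524547 * 43.086175 = 0.0164 ms


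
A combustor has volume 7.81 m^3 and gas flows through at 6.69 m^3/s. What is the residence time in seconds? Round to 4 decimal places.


tau = V / Q_flow
tau = 7.81 / 6.69 = 1.1674 s


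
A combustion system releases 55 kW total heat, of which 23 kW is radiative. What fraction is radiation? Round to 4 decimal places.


f_rad = Q_rad / Q_total
f_rad = 23 / 55 = 0.4182


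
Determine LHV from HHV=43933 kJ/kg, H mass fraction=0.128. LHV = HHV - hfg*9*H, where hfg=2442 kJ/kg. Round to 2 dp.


LHV = HHV - hfg * 9 * H
Water correction = 2442 * 9 * 0.128 = 2813.184 kJ/kg
LHV = 43933 - 2813.184 = 41119.82 kJ/kg


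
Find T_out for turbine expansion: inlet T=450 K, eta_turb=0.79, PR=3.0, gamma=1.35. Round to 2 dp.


T_out = T_in * (1 - eta * (1 - PR^(-(gamma-1)/gamma)))
Exponent = -(1.35-1)/1.35 = -0.25925926
PR^exp = 3.0^(-0.25925926) = 0.75214556
Factor = 1 - 0.79*(1 - 0.75214556) = 0.80419499
T_out = 450 * 0.80419499 = 361.89 K


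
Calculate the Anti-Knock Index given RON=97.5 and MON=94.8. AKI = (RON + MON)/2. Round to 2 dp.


AKI = (RON + MON) / 2
AKI = (97.5 + 94.8) / 2
AKI = 192.3 / 2 = 96.15


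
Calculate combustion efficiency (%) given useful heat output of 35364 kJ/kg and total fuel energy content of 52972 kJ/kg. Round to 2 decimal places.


Efficiency = (Q_useful / Q_fuel) * 100
Efficiency = (35364 / 52972) * 100
Efficiency = 0.6676 * 100 = 66.76%


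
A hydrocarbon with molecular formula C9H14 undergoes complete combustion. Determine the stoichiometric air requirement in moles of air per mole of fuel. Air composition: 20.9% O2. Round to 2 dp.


Balanced combustion: C9H14 + 12.5 O2 -> 9 CO2 + 7 H2O
O2 needed = C + H/4 = 9 + 14/4 = 12.50 moles
Air moles = O2 / 0.209 = 12.50 / 0.209 = 59.81 moles air


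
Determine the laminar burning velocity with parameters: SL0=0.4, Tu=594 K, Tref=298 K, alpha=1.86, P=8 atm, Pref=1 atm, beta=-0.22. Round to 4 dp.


SL = SL0 * (Tu/Tref)^alpha * (P/Pref)^beta
T ratio = 594/298 = 1.99328859
(T ratio)^alpha = 1.99328859^1.86 = 3.607452
(P/Pref)^beta = 8^(-0.22) = 0.632878
SL = 0.4 * 3.607452 * 0.632878 = 0.9132 m/s


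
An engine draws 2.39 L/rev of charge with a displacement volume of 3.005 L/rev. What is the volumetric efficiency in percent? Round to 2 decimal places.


eta_v = (V_actual / V_disp) * 100
Ratio = 2.39 / 3.005 = 0.7953
eta_v = 0.7953 * 100 = 79.53%
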